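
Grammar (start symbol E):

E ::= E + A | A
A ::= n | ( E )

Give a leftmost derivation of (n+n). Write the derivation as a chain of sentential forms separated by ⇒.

E ⇒ A   [E ::= A]
A ⇒ (E)   [A ::= ( E )]
(E) ⇒ (E+A)   [E ::= E + A]
(E+A) ⇒ (A+A)   [E ::= A]
(A+A) ⇒ (n+A)   [A ::= n]
(n+A) ⇒ (n+n)   [A ::= n]

E ⇒ A ⇒ (E) ⇒ (E+A) ⇒ (A+A) ⇒ (n+A) ⇒ (n+n)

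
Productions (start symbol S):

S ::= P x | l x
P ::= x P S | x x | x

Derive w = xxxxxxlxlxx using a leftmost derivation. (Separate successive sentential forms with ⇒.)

S ⇒ Px ⇒ xPSx ⇒ xxPSSx ⇒ xxxPSSSx ⇒ xxxxSSSx ⇒ xxxxPxSSx ⇒ xxxxxxSSx ⇒ xxxxxxlxSx ⇒ xxxxxxlxlxx

S ⇒ Px   [S ::= P x]
Px ⇒ xPSx   [P ::= x P S]
xPSx ⇒ xxPSSx   [P ::= x P S]
xxPSSx ⇒ xxxPSSSx   [P ::= x P S]
xxxPSSSx ⇒ xxxxSSSx   [P ::= x]
xxxxSSSx ⇒ xxxxPxSSx   [S ::= P x]
xxxxPxSSx ⇒ xxxxxxSSx   [P ::= x]
xxxxxxSSx ⇒ xxxxxxlxSx   [S ::= l x]
xxxxxxlxSx ⇒ xxxxxxlxlxx   [S ::= l x]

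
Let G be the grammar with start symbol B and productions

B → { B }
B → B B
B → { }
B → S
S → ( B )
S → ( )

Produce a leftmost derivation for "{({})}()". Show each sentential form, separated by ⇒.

B⇒BB⇒{B}B⇒{S}B⇒{(B)}B⇒{({})}B⇒{({})}S⇒{({})}()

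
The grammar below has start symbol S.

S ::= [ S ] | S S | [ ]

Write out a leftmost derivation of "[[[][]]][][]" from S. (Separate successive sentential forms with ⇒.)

S⇒SS⇒SSS⇒[S]SS⇒[[S]]SS⇒[[SS]]SS⇒[[[]S]]SS⇒[[[][]]]SS⇒[[[][]]][]S⇒[[[][]]][][]

S ⇒ SS   [S ::= S S]
SS ⇒ SSS   [S ::= S S]
SSS ⇒ [S]SS   [S ::= [ S ]]
[S]SS ⇒ [[S]]SS   [S ::= [ S ]]
[[S]]SS ⇒ [[SS]]SS   [S ::= S S]
[[SS]]SS ⇒ [[[]S]]SS   [S ::= [ ]]
[[[]S]]SS ⇒ [[[][]]]SS   [S ::= [ ]]
[[[][]]]SS ⇒ [[[][]]][]S   [S ::= [ ]]
[[[][]]][]S ⇒ [[[][]]][][]   [S ::= [ ]]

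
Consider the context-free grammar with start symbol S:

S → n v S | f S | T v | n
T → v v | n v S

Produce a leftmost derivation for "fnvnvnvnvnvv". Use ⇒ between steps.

S ⇒ fS   [S → f S]
fS ⇒ fTv   [S → T v]
fTv ⇒ fnvSv   [T → n v S]
fnvSv ⇒ fnvnvSv   [S → n v S]
fnvnvSv ⇒ fnvnvnvSv   [S → n v S]
fnvnvnvSv ⇒ fnvnvnvTvv   [S → T v]
fnvnvnvTvv ⇒ fnvnvnvnvSvv   [T → n v S]
fnvnvnvnvSvv ⇒ fnvnvnvnvnvv   [S → n]

S⇒fS⇒fTv⇒fnvSv⇒fnvnvSv⇒fnvnvnvSv⇒fnvnvnvTvv⇒fnvnvnvnvSvv⇒fnvnvnvnvnvv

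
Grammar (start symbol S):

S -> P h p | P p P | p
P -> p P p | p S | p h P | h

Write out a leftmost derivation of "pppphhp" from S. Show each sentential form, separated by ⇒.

S ⇒ Php ⇒ pShp ⇒ pPpPhp ⇒ ppSpPhp ⇒ ppppPhp ⇒ pppphhp

S ⇒ Php   [S -> P h p]
Php ⇒ pShp   [P -> p S]
pShp ⇒ pPpPhp   [S -> P p P]
pPpPhp ⇒ ppSpPhp   [P -> p S]
ppSpPhp ⇒ ppppPhp   [S -> p]
ppppPhp ⇒ pppphhp   [P -> h]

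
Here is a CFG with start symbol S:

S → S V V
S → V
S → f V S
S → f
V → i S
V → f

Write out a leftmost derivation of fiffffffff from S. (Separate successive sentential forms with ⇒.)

S⇒SVV⇒SVVVV⇒fVSVVVV⇒fiSSVVVV⇒fifVSSVVVV⇒fiffSSVVVV⇒fifffSVVVV⇒fiffffVVVV⇒fifffffVVV⇒fiffffffVV⇒fifffffffV⇒fiffffffff

S ⇒ SVV   [S → S V V]
SVV ⇒ SVVVV   [S → S V V]
SVVVV ⇒ fVSVVVV   [S → f V S]
fVSVVVV ⇒ fiSSVVVV   [V → i S]
fiSSVVVV ⇒ fifVSSVVVV   [S → f V S]
fifVSSVVVV ⇒ fiffSSVVVV   [V → f]
fiffSSVVVV ⇒ fifffSVVVV   [S → f]
fifffSVVVV ⇒ fiffffVVVV   [S → f]
fiffffVVVV ⇒ fifffffVVV   [V → f]
fifffffVVV ⇒ fiffffffVV   [V → f]
fiffffffVV ⇒ fifffffffV   [V → f]
fifffffffV ⇒ fiffffffff   [V → f]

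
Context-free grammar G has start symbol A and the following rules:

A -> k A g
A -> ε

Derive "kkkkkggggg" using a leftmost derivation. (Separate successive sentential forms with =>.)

A=>kAg=>kkAgg=>kkkAggg=>kkkkAgggg=>kkkkkAggggg=>kkkkkggggg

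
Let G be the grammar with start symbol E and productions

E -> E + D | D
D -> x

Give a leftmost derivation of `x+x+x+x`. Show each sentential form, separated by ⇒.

E ⇒ E+D ⇒ E+D+D ⇒ E+D+D+D ⇒ D+D+D+D ⇒ x+D+D+D ⇒ x+x+D+D ⇒ x+x+x+D ⇒ x+x+x+x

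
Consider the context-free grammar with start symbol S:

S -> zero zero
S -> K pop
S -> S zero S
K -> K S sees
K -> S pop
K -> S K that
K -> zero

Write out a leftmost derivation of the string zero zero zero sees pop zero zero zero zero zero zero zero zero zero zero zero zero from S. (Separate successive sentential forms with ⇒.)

S ⇒ S zero S ⇒ S zero S zero S ⇒ S zero S zero S zero S ⇒ S zero S zero S zero S zero S ⇒ K pop zero S zero S zero S zero S ⇒ K S sees pop zero S zero S zero S zero S ⇒ zero S sees pop zero S zero S zero S zero S ⇒ zero zero zero sees pop zero S zero S zero S zero S ⇒ zero zero zero sees pop zero zero zero zero S zero S zero S ⇒ zero zero zero sees pop zero zero zero zero zero zero zero S zero S ⇒ zero zero zero sees pop zero zero zero zero zero zero zero zero zero zero S ⇒ zero zero zero sees pop zero zero zero zero zero zero zero zero zero zero zero zero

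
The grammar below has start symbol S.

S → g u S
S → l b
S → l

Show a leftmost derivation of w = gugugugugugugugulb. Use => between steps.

S => guS   [S → g u S]
guS => guguS   [S → g u S]
guguS => guguguS   [S → g u S]
guguguS => guguguguS   [S → g u S]
guguguguS => guguguguguS   [S → g u S]
guguguguguS => guguguguguguS   [S → g u S]
guguguguguguS => guguguguguguguS   [S → g u S]
guguguguguguguS => guguguguguguguguS   [S → g u S]
guguguguguguguguS => gugugugugugugugulb   [S → l b]

S=>guS=>guguS=>guguguS=>guguguguS=>guguguguguS=>guguguguguguS=>guguguguguguguS=>guguguguguguguguS=>gugugugugugugugulb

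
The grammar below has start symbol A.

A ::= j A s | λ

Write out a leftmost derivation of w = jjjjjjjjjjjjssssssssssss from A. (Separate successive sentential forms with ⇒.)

A ⇒ jAs ⇒ jjAss ⇒ jjjAsss ⇒ jjjjAssss ⇒ jjjjjAsssss ⇒ jjjjjjAssssss ⇒ jjjjjjjAsssssss ⇒ jjjjjjjjAssssssss ⇒ jjjjjjjjjAsssssssss ⇒ jjjjjjjjjjAssssssssss ⇒ jjjjjjjjjjjAsssssssssss ⇒ jjjjjjjjjjjjAssssssssssss ⇒ jjjjjjjjjjjjssssssssssss

A ⇒ jAs   [A ::= j A s]
jAs ⇒ jjAss   [A ::= j A s]
jjAss ⇒ jjjAsss   [A ::= j A s]
jjjAsss ⇒ jjjjAssss   [A ::= j A s]
jjjjAssss ⇒ jjjjjAsssss   [A ::= j A s]
jjjjjAsssss ⇒ jjjjjjAssssss   [A ::= j A s]
jjjjjjAssssss ⇒ jjjjjjjAsssssss   [A ::= j A s]
jjjjjjjAsssssss ⇒ jjjjjjjjAssssssss   [A ::= j A s]
jjjjjjjjAssssssss ⇒ jjjjjjjjjAsssssssss   [A ::= j A s]
jjjjjjjjjAsssssssss ⇒ jjjjjjjjjjAssssssssss   [A ::= j A s]
jjjjjjjjjjAssssssssss ⇒ jjjjjjjjjjjAsssssssssss   [A ::= j A s]
jjjjjjjjjjjAsssssssssss ⇒ jjjjjjjjjjjjAssssssssssss   [A ::= j A s]
jjjjjjjjjjjjAssssssssssss ⇒ jjjjjjjjjjjjssssssssssss   [A ::= λ]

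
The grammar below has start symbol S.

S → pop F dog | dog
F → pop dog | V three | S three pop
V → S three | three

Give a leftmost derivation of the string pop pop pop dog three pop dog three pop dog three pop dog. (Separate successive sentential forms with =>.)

S => pop F dog => pop S three pop dog => pop pop F dog three pop dog => pop pop S three pop dog three pop dog => pop pop pop F dog three pop dog three pop dog => pop pop pop S three pop dog three pop dog three pop dog => pop pop pop dog three pop dog three pop dog three pop dog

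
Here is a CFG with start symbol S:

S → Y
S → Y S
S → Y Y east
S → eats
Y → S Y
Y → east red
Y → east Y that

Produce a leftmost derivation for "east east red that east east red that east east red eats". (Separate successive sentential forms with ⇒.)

S ⇒ Y S ⇒ S Y S ⇒ Y Y east Y S ⇒ east Y that Y east Y S ⇒ east east red that Y east Y S ⇒ east east red that east Y that east Y S ⇒ east east red that east east red that east Y S ⇒ east east red that east east red that east east red S ⇒ east east red that east east red that east east red eats

S ⇒ Y S   [S → Y S]
Y S ⇒ S Y S   [Y → S Y]
S Y S ⇒ Y Y east Y S   [S → Y Y east]
Y Y east Y S ⇒ east Y that Y east Y S   [Y → east Y that]
east Y that Y east Y S ⇒ east east red that Y east Y S   [Y → east red]
east east red that Y east Y S ⇒ east east red that east Y that east Y S   [Y → east Y that]
east east red that east Y that east Y S ⇒ east east red that east east red that east Y S   [Y → east red]
east east red that east east red that east Y S ⇒ east east red that east east red that east east red S   [Y → east red]
east east red that east east red that east east red S ⇒ east east red that east east red that east east red eats   [S → eats]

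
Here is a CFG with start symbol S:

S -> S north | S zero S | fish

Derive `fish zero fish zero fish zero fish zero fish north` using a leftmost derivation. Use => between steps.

S => S zero S => fish zero S => fish zero S north => fish zero S zero S north => fish zero fish zero S north => fish zero fish zero S zero S north => fish zero fish zero S zero S zero S north => fish zero fish zero fish zero S zero S north => fish zero fish zero fish zero fish zero S north => fish zero fish zero fish zero fish zero fish north

S => S zero S   [S -> S zero S]
S zero S => fish zero S   [S -> fish]
fish zero S => fish zero S north   [S -> S north]
fish zero S north => fish zero S zero S north   [S -> S zero S]
fish zero S zero S north => fish zero fish zero S north   [S -> fish]
fish zero fish zero S north => fish zero fish zero S zero S north   [S -> S zero S]
fish zero fish zero S zero S north => fish zero fish zero S zero S zero S north   [S -> S zero S]
fish zero fish zero S zero S zero S north => fish zero fish zero fish zero S zero S north   [S -> fish]
fish zero fish zero fish zero S zero S north => fish zero fish zero fish zero fish zero S north   [S -> fish]
fish zero fish zero fish zero fish zero S north => fish zero fish zero fish zero fish zero fish north   [S -> fish]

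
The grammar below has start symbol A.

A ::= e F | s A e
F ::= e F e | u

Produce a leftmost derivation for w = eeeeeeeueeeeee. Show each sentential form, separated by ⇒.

A ⇒ eF ⇒ eeFe ⇒ eeeFee ⇒ eeeeFeee ⇒ eeeeeFeeee ⇒ eeeeeeFeeeee ⇒ eeeeeeeFeeeeee ⇒ eeeeeeeueeeeee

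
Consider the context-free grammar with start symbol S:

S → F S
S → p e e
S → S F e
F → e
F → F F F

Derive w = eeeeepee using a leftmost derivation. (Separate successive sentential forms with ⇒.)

S⇒FS⇒FFFS⇒FFFFFS⇒eFFFFS⇒eeFFFS⇒eeeFFS⇒eeeeFS⇒eeeeeS⇒eeeeepee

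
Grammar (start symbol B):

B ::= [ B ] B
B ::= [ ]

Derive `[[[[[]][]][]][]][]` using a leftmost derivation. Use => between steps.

B => [B]B => [[B]B]B => [[[B]B]B]B => [[[[B]B]B]B]B => [[[[[]]B]B]B]B => [[[[[]][]]B]B]B => [[[[[]][]][]]B]B => [[[[[]][]][]][]]B => [[[[[]][]][]][]][]

B => [B]B   [B ::= [ B ] B]
[B]B => [[B]B]B   [B ::= [ B ] B]
[[B]B]B => [[[B]B]B]B   [B ::= [ B ] B]
[[[B]B]B]B => [[[[B]B]B]B]B   [B ::= [ B ] B]
[[[[B]B]B]B]B => [[[[[]]B]B]B]B   [B ::= [ ]]
[[[[[]]B]B]B]B => [[[[[]][]]B]B]B   [B ::= [ ]]
[[[[[]][]]B]B]B => [[[[[]][]][]]B]B   [B ::= [ ]]
[[[[[]][]][]]B]B => [[[[[]][]][]][]]B   [B ::= [ ]]
[[[[[]][]][]][]]B => [[[[[]][]][]][]][]   [B ::= [ ]]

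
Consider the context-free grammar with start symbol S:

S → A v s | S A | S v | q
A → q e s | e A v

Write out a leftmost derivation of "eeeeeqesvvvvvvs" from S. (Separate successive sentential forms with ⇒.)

S ⇒ Avs   [S → A v s]
Avs ⇒ eAvvs   [A → e A v]
eAvvs ⇒ eeAvvvs   [A → e A v]
eeAvvvs ⇒ eeeAvvvvs   [A → e A v]
eeeAvvvvs ⇒ eeeeAvvvvvs   [A → e A v]
eeeeAvvvvvs ⇒ eeeeeAvvvvvvs   [A → e A v]
eeeeeAvvvvvvs ⇒ eeeeeqesvvvvvvs   [A → q e s]

S⇒Avs⇒eAvvs⇒eeAvvvs⇒eeeAvvvvs⇒eeeeAvvvvvs⇒eeeeeAvvvvvvs⇒eeeeeqesvvvvvvs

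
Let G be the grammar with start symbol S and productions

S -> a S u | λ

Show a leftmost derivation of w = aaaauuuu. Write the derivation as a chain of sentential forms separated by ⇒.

S ⇒ aSu ⇒ aaSuu ⇒ aaaSuuu ⇒ aaaaSuuuu ⇒ aaaauuuu

S ⇒ aSu   [S -> a S u]
aSu ⇒ aaSuu   [S -> a S u]
aaSuu ⇒ aaaSuuu   [S -> a S u]
aaaSuuu ⇒ aaaaSuuuu   [S -> a S u]
aaaaSuuuu ⇒ aaaauuuu   [S -> λ]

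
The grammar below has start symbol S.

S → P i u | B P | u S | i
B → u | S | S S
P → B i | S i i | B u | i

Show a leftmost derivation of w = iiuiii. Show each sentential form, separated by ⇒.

S ⇒ BP   [S → B P]
BP ⇒ SP   [B → S]
SP ⇒ BPP   [S → B P]
BPP ⇒ SSPP   [B → S S]
SSPP ⇒ PiuSPP   [S → P i u]
PiuSPP ⇒ iiuSPP   [P → i]
iiuSPP ⇒ iiuiPP   [S → i]
iiuiPP ⇒ iiuiiP   [P → i]
iiuiiP ⇒ iiuiii   [P → i]

S ⇒ BP ⇒ SP ⇒ BPP ⇒ SSPP ⇒ PiuSPP ⇒ iiuSPP ⇒ iiuiPP ⇒ iiuiiP ⇒ iiuiii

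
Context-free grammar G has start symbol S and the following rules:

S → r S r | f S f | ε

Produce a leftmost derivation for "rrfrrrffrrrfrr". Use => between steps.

S=>rSr=>rrSrr=>rrfSfrr=>rrfrSrfrr=>rrfrrSrrfrr=>rrfrrrSrrrfrr=>rrfrrrfSfrrrfrr=>rrfrrrffrrrfrr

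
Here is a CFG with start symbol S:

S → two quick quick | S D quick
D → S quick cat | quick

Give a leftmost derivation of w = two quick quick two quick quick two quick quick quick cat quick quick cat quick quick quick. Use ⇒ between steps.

S ⇒ S D quick   [S → S D quick]
S D quick ⇒ S D quick D quick   [S → S D quick]
S D quick D quick ⇒ two quick quick D quick D quick   [S → two quick quick]
two quick quick D quick D quick ⇒ two quick quick S quick cat quick D quick   [D → S quick cat]
two quick quick S quick cat quick D quick ⇒ two quick quick S D quick quick cat quick D quick   [S → S D quick]
two quick quick S D quick quick cat quick D quick ⇒ two quick quick two quick quick D quick quick cat quick D quick   [S → two quick quick]
two quick quick two quick quick D quick quick cat quick D quick ⇒ two quick quick two quick quick S quick cat quick quick cat quick D quick   [D → S quick cat]
two quick quick two quick quick S quick cat quick quick cat quick D quick ⇒ two quick quick two quick quick two quick quick quick cat quick quick cat quick D quick   [S → two quick quick]
two quick quick two quick quick two quick quick quick cat quick quick cat quick D quick ⇒ two quick quick two quick quick two quick quick quick cat quick quick cat quick quick quick   [D → quick]

S ⇒ S D quick ⇒ S D quick D quick ⇒ two quick quick D quick D quick ⇒ two quick quick S quick cat quick D quick ⇒ two quick quick S D quick quick cat quick D quick ⇒ two quick quick two quick quick D quick quick cat quick D quick ⇒ two quick quick two quick quick S quick cat quick quick cat quick D quick ⇒ two quick quick two quick quick two quick quick quick cat quick quick cat quick D quick ⇒ two quick quick two quick quick two quick quick quick cat quick quick cat quick quick quick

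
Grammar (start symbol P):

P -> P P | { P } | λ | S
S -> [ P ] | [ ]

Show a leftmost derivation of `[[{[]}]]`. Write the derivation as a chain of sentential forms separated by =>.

P => PP => SP => [P]P => [S]P => [[P]]P => [[{P}]]P => [[{S}]]P => [[{[]}]]P => [[{[]}]]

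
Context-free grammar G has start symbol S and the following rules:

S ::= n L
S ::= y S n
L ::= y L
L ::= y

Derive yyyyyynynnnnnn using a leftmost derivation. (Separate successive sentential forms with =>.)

S => ySn => yySnn => yyySnnn => yyyySnnnn => yyyyySnnnnn => yyyyyySnnnnnn => yyyyyynLnnnnnn => yyyyyynynnnnnn

S => ySn   [S ::= y S n]
ySn => yySnn   [S ::= y S n]
yySnn => yyySnnn   [S ::= y S n]
yyySnnn => yyyySnnnn   [S ::= y S n]
yyyySnnnn => yyyyySnnnnn   [S ::= y S n]
yyyyySnnnnn => yyyyyySnnnnnn   [S ::= y S n]
yyyyyySnnnnnn => yyyyyynLnnnnnn   [S ::= n L]
yyyyyynLnnnnnn => yyyyyynynnnnnn   [L ::= y]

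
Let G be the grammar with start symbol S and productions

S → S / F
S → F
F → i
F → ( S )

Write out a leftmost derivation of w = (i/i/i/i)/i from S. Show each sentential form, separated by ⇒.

S ⇒ S/F   [S → S / F]
S/F ⇒ F/F   [S → F]
F/F ⇒ (S)/F   [F → ( S )]
(S)/F ⇒ (S/F)/F   [S → S / F]
(S/F)/F ⇒ (S/F/F)/F   [S → S / F]
(S/F/F)/F ⇒ (S/F/F/F)/F   [S → S / F]
(S/F/F/F)/F ⇒ (F/F/F/F)/F   [S → F]
(F/F/F/F)/F ⇒ (i/F/F/F)/F   [F → i]
(i/F/F/F)/F ⇒ (i/i/F/F)/F   [F → i]
(i/i/F/F)/F ⇒ (i/i/i/F)/F   [F → i]
(i/i/i/F)/F ⇒ (i/i/i/i)/F   [F → i]
(i/i/i/i)/F ⇒ (i/i/i/i)/i   [F → i]

S⇒S/F⇒F/F⇒(S)/F⇒(S/F)/F⇒(S/F/F)/F⇒(S/F/F/F)/F⇒(F/F/F/F)/F⇒(i/F/F/F)/F⇒(i/i/F/F)/F⇒(i/i/i/F)/F⇒(i/i/i/i)/F⇒(i/i/i/i)/i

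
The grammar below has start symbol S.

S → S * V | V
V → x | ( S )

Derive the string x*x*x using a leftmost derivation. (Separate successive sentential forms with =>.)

S => S*V => S*V*V => V*V*V => x*V*V => x*x*V => x*x*x

S => S*V   [S → S * V]
S*V => S*V*V   [S → S * V]
S*V*V => V*V*V   [S → V]
V*V*V => x*V*V   [V → x]
x*V*V => x*x*V   [V → x]
x*x*V => x*x*x   [V → x]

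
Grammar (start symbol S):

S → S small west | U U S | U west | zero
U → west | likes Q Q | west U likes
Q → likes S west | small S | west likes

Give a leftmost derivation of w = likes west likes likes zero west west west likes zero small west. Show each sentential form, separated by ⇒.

S ⇒ S small west ⇒ U U S small west ⇒ likes Q Q U S small west ⇒ likes west likes Q U S small west ⇒ likes west likes likes S west U S small west ⇒ likes west likes likes zero west U S small west ⇒ likes west likes likes zero west west U likes S small west ⇒ likes west likes likes zero west west west likes S small west ⇒ likes west likes likes zero west west west likes zero small west

S ⇒ S small west   [S → S small west]
S small west ⇒ U U S small west   [S → U U S]
U U S small west ⇒ likes Q Q U S small west   [U → likes Q Q]
likes Q Q U S small west ⇒ likes west likes Q U S small west   [Q → west likes]
likes west likes Q U S small west ⇒ likes west likes likes S west U S small west   [Q → likes S west]
likes west likes likes S west U S small west ⇒ likes west likes likes zero west U S small west   [S → zero]
likes west likes likes zero west U S small west ⇒ likes west likes likes zero west west U likes S small west   [U → west U likes]
likes west likes likes zero west west U likes S small west ⇒ likes west likes likes zero west west west likes S small west   [U → west]
likes west likes likes zero west west west likes S small west ⇒ likes west likes likes zero west west west likes zero small west   [S → zero]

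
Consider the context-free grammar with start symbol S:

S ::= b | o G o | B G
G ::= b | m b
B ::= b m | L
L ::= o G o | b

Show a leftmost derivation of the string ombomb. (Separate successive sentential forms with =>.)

S => BG   [S ::= B G]
BG => LG   [B ::= L]
LG => oGoG   [L ::= o G o]
oGoG => omboG   [G ::= m b]
omboG => ombomb   [G ::= m b]

S=>BG=>LG=>oGoG=>omboG=>ombomb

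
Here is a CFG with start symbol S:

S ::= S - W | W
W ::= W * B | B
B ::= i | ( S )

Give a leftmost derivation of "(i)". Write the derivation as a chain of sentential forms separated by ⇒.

S ⇒ W   [S ::= W]
W ⇒ B   [W ::= B]
B ⇒ (S)   [B ::= ( S )]
(S) ⇒ (W)   [S ::= W]
(W) ⇒ (B)   [W ::= B]
(B) ⇒ (i)   [B ::= i]

S⇒W⇒B⇒(S)⇒(W)⇒(B)⇒(i)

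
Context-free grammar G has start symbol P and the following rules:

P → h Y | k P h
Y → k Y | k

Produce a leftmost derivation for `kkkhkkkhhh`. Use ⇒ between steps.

P ⇒ kPh ⇒ kkPhh ⇒ kkkPhhh ⇒ kkkhYhhh ⇒ kkkhkYhhh ⇒ kkkhkkYhhh ⇒ kkkhkkkhhh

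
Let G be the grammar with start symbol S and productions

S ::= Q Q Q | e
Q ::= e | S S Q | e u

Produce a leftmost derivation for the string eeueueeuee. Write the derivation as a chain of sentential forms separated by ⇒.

S ⇒ QQQ ⇒ SSQQQ ⇒ eSQQQ ⇒ eQQQQQQ ⇒ eeuQQQQQ ⇒ eeueuQQQQ ⇒ eeueueQQQ ⇒ eeueueeuQQ ⇒ eeueueeueQ ⇒ eeueueeuee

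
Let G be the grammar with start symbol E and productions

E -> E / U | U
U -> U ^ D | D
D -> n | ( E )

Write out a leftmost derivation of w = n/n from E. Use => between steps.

E => E/U => U/U => D/U => n/U => n/D => n/n

E => E/U   [E -> E / U]
E/U => U/U   [E -> U]
U/U => D/U   [U -> D]
D/U => n/U   [D -> n]
n/U => n/D   [U -> D]
n/D => n/n   [D -> n]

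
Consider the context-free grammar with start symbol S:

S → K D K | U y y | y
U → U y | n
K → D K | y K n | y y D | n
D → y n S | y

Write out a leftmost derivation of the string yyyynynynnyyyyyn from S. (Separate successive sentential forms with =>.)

S => KDK   [S → K D K]
KDK => yKnDK   [K → y K n]
yKnDK => yyyDnDK   [K → y y D]
yyyDnDK => yyyynSnDK   [D → y n S]
yyyynSnDK => yyyynynDK   [S → y]
yyyynynDK => yyyynynynSK   [D → y n S]
yyyynynynSK => yyyynynynUyyK   [S → U y y]
yyyynynynUyyK => yyyynynynUyyyK   [U → U y]
yyyynynynUyyyK => yyyynynynUyyyyK   [U → U y]
yyyynynynUyyyyK => yyyynynynUyyyyyK   [U → U y]
yyyynynynUyyyyyK => yyyynynynnyyyyyK   [U → n]
yyyynynynnyyyyyK => yyyynynynnyyyyyn   [K → n]

S => KDK => yKnDK => yyyDnDK => yyyynSnDK => yyyynynDK => yyyynynynSK => yyyynynynUyyK => yyyynynynUyyyK => yyyynynynUyyyyK => yyyynynynUyyyyyK => yyyynynynnyyyyyK => yyyynynynnyyyyyn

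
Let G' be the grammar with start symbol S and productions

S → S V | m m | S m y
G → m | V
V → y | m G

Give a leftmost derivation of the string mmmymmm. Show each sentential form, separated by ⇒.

S ⇒ SV   [S → S V]
SV ⇒ SmyV   [S → S m y]
SmyV ⇒ mmmyV   [S → m m]
mmmyV ⇒ mmmymG   [V → m G]
mmmymG ⇒ mmmymV   [G → V]
mmmymV ⇒ mmmymmG   [V → m G]
mmmymmG ⇒ mmmymmm   [G → m]

S ⇒ SV ⇒ SmyV ⇒ mmmyV ⇒ mmmymG ⇒ mmmymV ⇒ mmmymmG ⇒ mmmymmm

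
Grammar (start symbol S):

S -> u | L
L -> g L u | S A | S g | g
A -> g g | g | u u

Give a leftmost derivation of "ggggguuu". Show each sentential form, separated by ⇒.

S⇒L⇒gLu⇒ggLuu⇒gggLuuu⇒gggSguuu⇒gggLguuu⇒ggggguuu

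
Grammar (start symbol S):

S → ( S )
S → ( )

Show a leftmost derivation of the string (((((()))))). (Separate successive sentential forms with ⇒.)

S ⇒ (S)   [S → ( S )]
(S) ⇒ ((S))   [S → ( S )]
((S)) ⇒ (((S)))   [S → ( S )]
(((S))) ⇒ ((((S))))   [S → ( S )]
((((S)))) ⇒ (((((S)))))   [S → ( S )]
(((((S))))) ⇒ (((((())))))   [S → ( )]

S ⇒ (S) ⇒ ((S)) ⇒ (((S))) ⇒ ((((S)))) ⇒ (((((S))))) ⇒ (((((())))))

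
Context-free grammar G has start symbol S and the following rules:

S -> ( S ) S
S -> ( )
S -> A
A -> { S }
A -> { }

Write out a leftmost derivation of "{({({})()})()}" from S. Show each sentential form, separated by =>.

S => A => {S} => {(S)S} => {(A)S} => {({S})S} => {({(S)S})S} => {({(A)S})S} => {({({})S})S} => {({({})()})S} => {({({})()})()}

S => A   [S -> A]
A => {S}   [A -> { S }]
{S} => {(S)S}   [S -> ( S ) S]
{(S)S} => {(A)S}   [S -> A]
{(A)S} => {({S})S}   [A -> { S }]
{({S})S} => {({(S)S})S}   [S -> ( S ) S]
{({(S)S})S} => {({(A)S})S}   [S -> A]
{({(A)S})S} => {({({})S})S}   [A -> { }]
{({({})S})S} => {({({})()})S}   [S -> ( )]
{({({})()})S} => {({({})()})()}   [S -> ( )]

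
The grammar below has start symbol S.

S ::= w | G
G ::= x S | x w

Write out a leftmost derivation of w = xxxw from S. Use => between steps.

S => G => xS => xG => xxS => xxG => xxxS => xxxw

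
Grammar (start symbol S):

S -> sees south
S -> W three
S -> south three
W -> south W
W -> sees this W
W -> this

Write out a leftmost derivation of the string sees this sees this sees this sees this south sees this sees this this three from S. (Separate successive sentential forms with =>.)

S => W three => sees this W three => sees this sees this W three => sees this sees this sees this W three => sees this sees this sees this sees this W three => sees this sees this sees this sees this south W three => sees this sees this sees this sees this south sees this W three => sees this sees this sees this sees this south sees this sees this W three => sees this sees this sees this sees this south sees this sees this this three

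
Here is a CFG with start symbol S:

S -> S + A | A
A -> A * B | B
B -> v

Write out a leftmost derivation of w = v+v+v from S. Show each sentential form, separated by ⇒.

S⇒S+A⇒S+A+A⇒A+A+A⇒B+A+A⇒v+A+A⇒v+B+A⇒v+v+A⇒v+v+B⇒v+v+v

S ⇒ S+A   [S -> S + A]
S+A ⇒ S+A+A   [S -> S + A]
S+A+A ⇒ A+A+A   [S -> A]
A+A+A ⇒ B+A+A   [A -> B]
B+A+A ⇒ v+A+A   [B -> v]
v+A+A ⇒ v+B+A   [A -> B]
v+B+A ⇒ v+v+A   [B -> v]
v+v+A ⇒ v+v+B   [A -> B]
v+v+B ⇒ v+v+v   [B -> v]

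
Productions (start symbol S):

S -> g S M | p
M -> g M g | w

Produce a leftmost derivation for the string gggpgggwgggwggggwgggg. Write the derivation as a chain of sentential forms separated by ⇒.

S ⇒ gSM   [S -> g S M]
gSM ⇒ ggSMM   [S -> g S M]
ggSMM ⇒ gggSMMM   [S -> g S M]
gggSMMM ⇒ gggpMMM   [S -> p]
gggpMMM ⇒ gggpgMgMM   [M -> g M g]
gggpgMgMM ⇒ gggpggMggMM   [M -> g M g]
gggpggMggMM ⇒ gggpgggMgggMM   [M -> g M g]
gggpgggMgggMM ⇒ gggpgggwgggMM   [M -> w]
gggpgggwgggMM ⇒ gggpgggwgggwM   [M -> w]
gggpgggwgggwM ⇒ gggpgggwgggwgMg   [M -> g M g]
gggpgggwgggwgMg ⇒ gggpgggwgggwggMgg   [M -> g M g]
gggpgggwgggwggMgg ⇒ gggpgggwgggwgggMggg   [M -> g M g]
gggpgggwgggwgggMggg ⇒ gggpgggwgggwggggMgggg   [M -> g M g]
gggpgggwgggwggggMgggg ⇒ gggpgggwgggwggggwgggg   [M -> w]

S⇒gSM⇒ggSMM⇒gggSMMM⇒gggpMMM⇒gggpgMgMM⇒gggpggMggMM⇒gggpgggMgggMM⇒gggpgggwgggMM⇒gggpgggwgggwM⇒gggpgggwgggwgMg⇒gggpgggwgggwggMgg⇒gggpgggwgggwgggMggg⇒gggpgggwgggwggggMgggg⇒gggpgggwgggwggggwgggg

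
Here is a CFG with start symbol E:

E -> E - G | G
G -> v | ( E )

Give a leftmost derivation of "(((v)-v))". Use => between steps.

E => G => (E) => (G) => ((E)) => ((E-G)) => ((G-G)) => (((E)-G)) => (((G)-G)) => (((v)-G)) => (((v)-v))

E => G   [E -> G]
G => (E)   [G -> ( E )]
(E) => (G)   [E -> G]
(G) => ((E))   [G -> ( E )]
((E)) => ((E-G))   [E -> E - G]
((E-G)) => ((G-G))   [E -> G]
((G-G)) => (((E)-G))   [G -> ( E )]
(((E)-G)) => (((G)-G))   [E -> G]
(((G)-G)) => (((v)-G))   [G -> v]
(((v)-G)) => (((v)-v))   [G -> v]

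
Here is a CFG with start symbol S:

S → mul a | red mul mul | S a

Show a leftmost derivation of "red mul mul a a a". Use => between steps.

S => S a => S a a => S a a a => red mul mul a a a

S => S a   [S → S a]
S a => S a a   [S → S a]
S a a => S a a a   [S → S a]
S a a a => red mul mul a a a   [S → red mul mul]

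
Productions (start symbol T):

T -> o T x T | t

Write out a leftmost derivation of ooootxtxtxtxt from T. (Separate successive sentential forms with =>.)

T => oTxT   [T -> o T x T]
oTxT => ooTxTxT   [T -> o T x T]
ooTxTxT => oooTxTxTxT   [T -> o T x T]
oooTxTxTxT => ooooTxTxTxTxT   [T -> o T x T]
ooooTxTxTxTxT => ooootxTxTxTxT   [T -> t]
ooootxTxTxTxT => ooootxtxTxTxT   [T -> t]
ooootxtxTxTxT => ooootxtxtxTxT   [T -> t]
ooootxtxtxTxT => ooootxtxtxtxT   [T -> t]
ooootxtxtxtxT => ooootxtxtxtxt   [T -> t]

T => oTxT => ooTxTxT => oooTxTxTxT => ooooTxTxTxTxT => ooootxTxTxTxT => ooootxtxTxTxT => ooootxtxtxTxT => ooootxtxtxtxT => ooootxtxtxtxt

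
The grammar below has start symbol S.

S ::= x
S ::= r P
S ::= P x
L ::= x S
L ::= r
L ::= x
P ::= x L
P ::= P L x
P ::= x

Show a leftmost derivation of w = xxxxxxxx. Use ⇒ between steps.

S ⇒ Px   [S ::= P x]
Px ⇒ PLxx   [P ::= P L x]
PLxx ⇒ PLxLxx   [P ::= P L x]
PLxLxx ⇒ xLxLxx   [P ::= x]
xLxLxx ⇒ xxxLxx   [L ::= x]
xxxLxx ⇒ xxxxSxx   [L ::= x S]
xxxxSxx ⇒ xxxxPxxx   [S ::= P x]
xxxxPxxx ⇒ xxxxxxxx   [P ::= x]

S ⇒ Px ⇒ PLxx ⇒ PLxLxx ⇒ xLxLxx ⇒ xxxLxx ⇒ xxxxSxx ⇒ xxxxPxxx ⇒ xxxxxxxx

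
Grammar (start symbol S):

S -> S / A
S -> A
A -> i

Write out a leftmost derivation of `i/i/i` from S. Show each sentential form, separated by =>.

S=>S/A=>S/A/A=>A/A/A=>i/A/A=>i/i/A=>i/i/i

S => S/A   [S -> S / A]
S/A => S/A/A   [S -> S / A]
S/A/A => A/A/A   [S -> A]
A/A/A => i/A/A   [A -> i]
i/A/A => i/i/A   [A -> i]
i/i/A => i/i/i   [A -> i]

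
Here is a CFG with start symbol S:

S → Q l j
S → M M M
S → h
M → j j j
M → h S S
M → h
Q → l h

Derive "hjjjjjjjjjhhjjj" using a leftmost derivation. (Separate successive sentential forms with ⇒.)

S ⇒ MMM ⇒ hSSMM ⇒ hMMMSMM ⇒ hjjjMMSMM ⇒ hjjjjjjMSMM ⇒ hjjjjjjjjjSMM ⇒ hjjjjjjjjjhMM ⇒ hjjjjjjjjjhhM ⇒ hjjjjjjjjjhhjjj

S ⇒ MMM   [S → M M M]
MMM ⇒ hSSMM   [M → h S S]
hSSMM ⇒ hMMMSMM   [S → M M M]
hMMMSMM ⇒ hjjjMMSMM   [M → j j j]
hjjjMMSMM ⇒ hjjjjjjMSMM   [M → j j j]
hjjjjjjMSMM ⇒ hjjjjjjjjjSMM   [M → j j j]
hjjjjjjjjjSMM ⇒ hjjjjjjjjjhMM   [S → h]
hjjjjjjjjjhMM ⇒ hjjjjjjjjjhhM   [M → h]
hjjjjjjjjjhhM ⇒ hjjjjjjjjjhhjjj   [M → j j j]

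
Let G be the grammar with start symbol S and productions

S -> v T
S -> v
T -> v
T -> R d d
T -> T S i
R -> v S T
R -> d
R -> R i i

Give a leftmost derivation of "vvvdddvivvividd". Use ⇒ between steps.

S ⇒ vT ⇒ vRdd ⇒ vvSTdd ⇒ vvvTdd ⇒ vvvTSidd ⇒ vvvTSiSidd ⇒ vvvTSiSiSidd ⇒ vvvRddSiSiSidd ⇒ vvvdddSiSiSidd ⇒ vvvdddviSiSidd ⇒ vvvdddvivTiSidd ⇒ vvvdddvivviSidd ⇒ vvvdddvivvividd

S ⇒ vT   [S -> v T]
vT ⇒ vRdd   [T -> R d d]
vRdd ⇒ vvSTdd   [R -> v S T]
vvSTdd ⇒ vvvTdd   [S -> v]
vvvTdd ⇒ vvvTSidd   [T -> T S i]
vvvTSidd ⇒ vvvTSiSidd   [T -> T S i]
vvvTSiSidd ⇒ vvvTSiSiSidd   [T -> T S i]
vvvTSiSiSidd ⇒ vvvRddSiSiSidd   [T -> R d d]
vvvRddSiSiSidd ⇒ vvvdddSiSiSidd   [R -> d]
vvvdddSiSiSidd ⇒ vvvdddviSiSidd   [S -> v]
vvvdddviSiSidd ⇒ vvvdddvivTiSidd   [S -> v T]
vvvdddvivTiSidd ⇒ vvvdddvivviSidd   [T -> v]
vvvdddvivviSidd ⇒ vvvdddvivvividd   [S -> v]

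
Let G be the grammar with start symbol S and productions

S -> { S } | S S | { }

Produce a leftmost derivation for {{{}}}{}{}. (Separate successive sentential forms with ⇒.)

S ⇒ SS ⇒ {S}S ⇒ {{S}}S ⇒ {{{}}}S ⇒ {{{}}}SS ⇒ {{{}}}{}S ⇒ {{{}}}{}{}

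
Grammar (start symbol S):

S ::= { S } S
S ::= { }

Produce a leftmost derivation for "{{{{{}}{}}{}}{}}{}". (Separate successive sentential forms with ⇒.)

S ⇒ {S}S ⇒ {{S}S}S ⇒ {{{S}S}S}S ⇒ {{{{S}S}S}S}S ⇒ {{{{{}}S}S}S}S ⇒ {{{{{}}{}}S}S}S ⇒ {{{{{}}{}}{}}S}S ⇒ {{{{{}}{}}{}}{}}S ⇒ {{{{{}}{}}{}}{}}{}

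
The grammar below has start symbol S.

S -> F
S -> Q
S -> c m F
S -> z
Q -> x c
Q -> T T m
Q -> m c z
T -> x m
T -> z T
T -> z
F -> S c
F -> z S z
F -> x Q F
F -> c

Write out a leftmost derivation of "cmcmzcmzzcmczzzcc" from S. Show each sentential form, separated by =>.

S => cmF => cmSc => cmcmFc => cmcmScc => cmcmFcc => cmcmzSzcc => cmcmzcmFzcc => cmcmzcmzSzzcc => cmcmzcmzFzzcc => cmcmzcmzzSzzzcc => cmcmzcmzzcmFzzzcc => cmcmzcmzzcmczzzcc

S => cmF   [S -> c m F]
cmF => cmSc   [F -> S c]
cmSc => cmcmFc   [S -> c m F]
cmcmFc => cmcmScc   [F -> S c]
cmcmScc => cmcmFcc   [S -> F]
cmcmFcc => cmcmzSzcc   [F -> z S z]
cmcmzSzcc => cmcmzcmFzcc   [S -> c m F]
cmcmzcmFzcc => cmcmzcmzSzzcc   [F -> z S z]
cmcmzcmzSzzcc => cmcmzcmzFzzcc   [S -> F]
cmcmzcmzFzzcc => cmcmzcmzzSzzzcc   [F -> z S z]
cmcmzcmzzSzzzcc => cmcmzcmzzcmFzzzcc   [S -> c m F]
cmcmzcmzzcmFzzzcc => cmcmzcmzzcmczzzcc   [F -> c]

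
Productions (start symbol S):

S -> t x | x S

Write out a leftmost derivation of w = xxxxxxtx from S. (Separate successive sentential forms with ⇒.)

S ⇒ xS ⇒ xxS ⇒ xxxS ⇒ xxxxS ⇒ xxxxxS ⇒ xxxxxxS ⇒ xxxxxxtx

S ⇒ xS   [S -> x S]
xS ⇒ xxS   [S -> x S]
xxS ⇒ xxxS   [S -> x S]
xxxS ⇒ xxxxS   [S -> x S]
xxxxS ⇒ xxxxxS   [S -> x S]
xxxxxS ⇒ xxxxxxS   [S -> x S]
xxxxxxS ⇒ xxxxxxtx   [S -> t x]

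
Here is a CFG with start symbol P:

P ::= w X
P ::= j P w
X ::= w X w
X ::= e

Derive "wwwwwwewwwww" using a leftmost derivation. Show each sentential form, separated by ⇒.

P ⇒ wX   [P ::= w X]
wX ⇒ wwXw   [X ::= w X w]
wwXw ⇒ wwwXww   [X ::= w X w]
wwwXww ⇒ wwwwXwww   [X ::= w X w]
wwwwXwww ⇒ wwwwwXwwww   [X ::= w X w]
wwwwwXwwww ⇒ wwwwwwXwwwww   [X ::= w X w]
wwwwwwXwwwww ⇒ wwwwwwewwwww   [X ::= e]

P⇒wX⇒wwXw⇒wwwXww⇒wwwwXwww⇒wwwwwXwwww⇒wwwwwwXwwwww⇒wwwwwwewwwww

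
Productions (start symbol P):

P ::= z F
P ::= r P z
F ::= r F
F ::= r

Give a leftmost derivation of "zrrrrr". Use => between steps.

P => zF   [P ::= z F]
zF => zrF   [F ::= r F]
zrF => zrrF   [F ::= r F]
zrrF => zrrrF   [F ::= r F]
zrrrF => zrrrrF   [F ::= r F]
zrrrrF => zrrrrr   [F ::= r]

P=>zF=>zrF=>zrrF=>zrrrF=>zrrrrF=>zrrrrr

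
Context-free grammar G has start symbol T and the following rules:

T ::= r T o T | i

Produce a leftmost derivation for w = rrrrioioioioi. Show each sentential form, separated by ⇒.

T ⇒ rToT   [T ::= r T o T]
rToT ⇒ rrToToT   [T ::= r T o T]
rrToToT ⇒ rrrToToToT   [T ::= r T o T]
rrrToToToT ⇒ rrrrToToToToT   [T ::= r T o T]
rrrrToToToToT ⇒ rrrrioToToToT   [T ::= i]
rrrrioToToToT ⇒ rrrrioioToToT   [T ::= i]
rrrrioioToToT ⇒ rrrrioioioToT   [T ::= i]
rrrrioioioToT ⇒ rrrrioioioioT   [T ::= i]
rrrrioioioioT ⇒ rrrrioioioioi   [T ::= i]

T ⇒ rToT ⇒ rrToToT ⇒ rrrToToToT ⇒ rrrrToToToToT ⇒ rrrrioToToToT ⇒ rrrrioioToToT ⇒ rrrrioioioToT ⇒ rrrrioioioioT ⇒ rrrrioioioioi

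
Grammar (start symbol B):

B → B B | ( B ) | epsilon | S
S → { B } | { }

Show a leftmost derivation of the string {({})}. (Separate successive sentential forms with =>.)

B => S => {B} => {(B)} => {(BB)} => {(SB)} => {({}B)} => {({})}

B => S   [B → S]
S => {B}   [S → { B }]
{B} => {(B)}   [B → ( B )]
{(B)} => {(BB)}   [B → B B]
{(BB)} => {(SB)}   [B → S]
{(SB)} => {({}B)}   [S → { }]
{({}B)} => {({})}   [B → epsilon]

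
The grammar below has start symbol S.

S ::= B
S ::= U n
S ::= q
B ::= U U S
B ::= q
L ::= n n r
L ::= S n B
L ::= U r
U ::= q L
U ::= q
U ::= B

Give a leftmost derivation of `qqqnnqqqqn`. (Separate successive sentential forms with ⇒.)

S ⇒ Un   [S ::= U n]
Un ⇒ Bn   [U ::= B]
Bn ⇒ UUSn   [B ::= U U S]
UUSn ⇒ BUSn   [U ::= B]
BUSn ⇒ UUSUSn   [B ::= U U S]
UUSUSn ⇒ qUSUSn   [U ::= q]
qUSUSn ⇒ qqLSUSn   [U ::= q L]
qqLSUSn ⇒ qqSnBSUSn   [L ::= S n B]
qqSnBSUSn ⇒ qqUnnBSUSn   [S ::= U n]
qqUnnBSUSn ⇒ qqqnnBSUSn   [U ::= q]
qqqnnBSUSn ⇒ qqqnnqSUSn   [B ::= q]
qqqnnqSUSn ⇒ qqqnnqqUSn   [S ::= q]
qqqnnqqUSn ⇒ qqqnnqqqSn   [U ::= q]
qqqnnqqqSn ⇒ qqqnnqqqqn   [S ::= q]

S ⇒ Un ⇒ Bn ⇒ UUSn ⇒ BUSn ⇒ UUSUSn ⇒ qUSUSn ⇒ qqLSUSn ⇒ qqSnBSUSn ⇒ qqUnnBSUSn ⇒ qqqnnBSUSn ⇒ qqqnnqSUSn ⇒ qqqnnqqUSn ⇒ qqqnnqqqSn ⇒ qqqnnqqqqn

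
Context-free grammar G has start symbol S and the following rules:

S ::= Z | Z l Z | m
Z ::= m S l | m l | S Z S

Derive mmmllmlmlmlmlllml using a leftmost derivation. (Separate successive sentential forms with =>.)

S => ZlZ   [S ::= Z l Z]
ZlZ => mSllZ   [Z ::= m S l]
mSllZ => mZlZllZ   [S ::= Z l Z]
mZlZllZ => mSZSlZllZ   [Z ::= S Z S]
mSZSlZllZ => mZlZZSlZllZ   [S ::= Z l Z]
mZlZZSlZllZ => mmSllZZSlZllZ   [Z ::= m S l]
mmSllZZSlZllZ => mmmllZZSlZllZ   [S ::= m]
mmmllZZSlZllZ => mmmllmlZSlZllZ   [Z ::= m l]
mmmllmlZSlZllZ => mmmllmlmlSlZllZ   [Z ::= m l]
mmmllmlmlSlZllZ => mmmllmlmlmlZllZ   [S ::= m]
mmmllmlmlmlZllZ => mmmllmlmlmlmlllZ   [Z ::= m l]
mmmllmlmlmlmlllZ => mmmllmlmlmlmlllml   [Z ::= m l]

S => ZlZ => mSllZ => mZlZllZ => mSZSlZllZ => mZlZZSlZllZ => mmSllZZSlZllZ => mmmllZZSlZllZ => mmmllmlZSlZllZ => mmmllmlmlSlZllZ => mmmllmlmlmlZllZ => mmmllmlmlmlmlllZ => mmmllmlmlmlmlllml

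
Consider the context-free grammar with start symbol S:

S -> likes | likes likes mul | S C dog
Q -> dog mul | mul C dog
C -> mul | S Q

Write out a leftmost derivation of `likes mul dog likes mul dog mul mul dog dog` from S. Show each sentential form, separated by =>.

S => S C dog => S C dog C dog => likes C dog C dog => likes mul dog C dog => likes mul dog S Q dog => likes mul dog S C dog Q dog => likes mul dog likes C dog Q dog => likes mul dog likes mul dog Q dog => likes mul dog likes mul dog mul C dog dog => likes mul dog likes mul dog mul mul dog dog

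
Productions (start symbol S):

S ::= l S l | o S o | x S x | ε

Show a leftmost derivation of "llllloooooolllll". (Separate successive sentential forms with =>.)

S => lSl => llSll => lllSlll => llllSllll => lllllSlllll => llllloSolllll => lllllooSoolllll => llllloooSooolllll => llllloooooolllll

S => lSl   [S ::= l S l]
lSl => llSll   [S ::= l S l]
llSll => lllSlll   [S ::= l S l]
lllSlll => llllSllll   [S ::= l S l]
llllSllll => lllllSlllll   [S ::= l S l]
lllllSlllll => llllloSolllll   [S ::= o S o]
llllloSolllll => lllllooSoolllll   [S ::= o S o]
lllllooSoolllll => llllloooSooolllll   [S ::= o S o]
llllloooSooolllll => llllloooooolllll   [S ::= ε]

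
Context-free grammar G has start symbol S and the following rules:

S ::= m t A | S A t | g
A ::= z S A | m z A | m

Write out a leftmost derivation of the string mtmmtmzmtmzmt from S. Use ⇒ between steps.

S⇒SAt⇒SAtAt⇒SAtAtAt⇒mtAAtAtAt⇒mtmAtAtAt⇒mtmmtAtAt⇒mtmmtmzAtAt⇒mtmmtmzmtAt⇒mtmmtmzmtmzAt⇒mtmmtmzmtmzmt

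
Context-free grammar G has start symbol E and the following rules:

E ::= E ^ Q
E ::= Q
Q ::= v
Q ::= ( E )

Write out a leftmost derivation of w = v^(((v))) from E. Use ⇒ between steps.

E ⇒ E^Q   [E ::= E ^ Q]
E^Q ⇒ Q^Q   [E ::= Q]
Q^Q ⇒ v^Q   [Q ::= v]
v^Q ⇒ v^(E)   [Q ::= ( E )]
v^(E) ⇒ v^(Q)   [E ::= Q]
v^(Q) ⇒ v^((E))   [Q ::= ( E )]
v^((E)) ⇒ v^((Q))   [E ::= Q]
v^((Q)) ⇒ v^(((E)))   [Q ::= ( E )]
v^(((E))) ⇒ v^(((Q)))   [E ::= Q]
v^(((Q))) ⇒ v^(((v)))   [Q ::= v]

E ⇒ E^Q ⇒ Q^Q ⇒ v^Q ⇒ v^(E) ⇒ v^(Q) ⇒ v^((E)) ⇒ v^((Q)) ⇒ v^(((E))) ⇒ v^(((Q))) ⇒ v^(((v)))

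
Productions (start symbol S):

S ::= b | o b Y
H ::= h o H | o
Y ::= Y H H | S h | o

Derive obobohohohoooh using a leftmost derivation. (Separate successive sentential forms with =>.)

S => obY => obSh => obobYh => obobYHHh => oboboHHh => obobohoHHh => obobohohoHHh => obobohohohoHHh => obobohohohooHh => obobohohohoooh

S => obY   [S ::= o b Y]
obY => obSh   [Y ::= S h]
obSh => obobYh   [S ::= o b Y]
obobYh => obobYHHh   [Y ::= Y H H]
obobYHHh => oboboHHh   [Y ::= o]
oboboHHh => obobohoHHh   [H ::= h o H]
obobohoHHh => obobohohoHHh   [H ::= h o H]
obobohohoHHh => obobohohohoHHh   [H ::= h o H]
obobohohohoHHh => obobohohohooHh   [H ::= o]
obobohohohooHh => obobohohohoooh   [H ::= o]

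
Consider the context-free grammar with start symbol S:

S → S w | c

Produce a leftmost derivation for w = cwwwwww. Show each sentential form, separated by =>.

S => Sw   [S → S w]
Sw => Sww   [S → S w]
Sww => Swww   [S → S w]
Swww => Swwww   [S → S w]
Swwww => Swwwww   [S → S w]
Swwwww => Swwwwww   [S → S w]
Swwwwww => cwwwwww   [S → c]

S => Sw => Sww => Swww => Swwww => Swwwww => Swwwwww => cwwwwww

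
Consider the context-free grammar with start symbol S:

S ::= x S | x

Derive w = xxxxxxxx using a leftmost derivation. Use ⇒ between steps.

S ⇒ xS   [S ::= x S]
xS ⇒ xxS   [S ::= x S]
xxS ⇒ xxxS   [S ::= x S]
xxxS ⇒ xxxxS   [S ::= x S]
xxxxS ⇒ xxxxxS   [S ::= x S]
xxxxxS ⇒ xxxxxxS   [S ::= x S]
xxxxxxS ⇒ xxxxxxxS   [S ::= x S]
xxxxxxxS ⇒ xxxxxxxx   [S ::= x]

S ⇒ xS ⇒ xxS ⇒ xxxS ⇒ xxxxS ⇒ xxxxxS ⇒ xxxxxxS ⇒ xxxxxxxS ⇒ xxxxxxxx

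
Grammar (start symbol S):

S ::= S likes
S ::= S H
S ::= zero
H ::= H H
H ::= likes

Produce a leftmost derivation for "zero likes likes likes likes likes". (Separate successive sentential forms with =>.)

S => S H => S H H => S H H H => S likes H H H => S H likes H H H => zero H likes H H H => zero likes likes H H H => zero likes likes likes H H => zero likes likes likes likes H => zero likes likes likes likes likes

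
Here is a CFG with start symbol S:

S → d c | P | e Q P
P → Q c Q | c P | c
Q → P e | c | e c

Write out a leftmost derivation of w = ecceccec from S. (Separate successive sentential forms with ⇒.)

S ⇒ eQP   [S → e Q P]
eQP ⇒ ePeP   [Q → P e]
ePeP ⇒ ecPeP   [P → c P]
ecPeP ⇒ ecceP   [P → c]
ecceP ⇒ ecceQcQ   [P → Q c Q]
ecceQcQ ⇒ ecceccQ   [Q → c]
ecceccQ ⇒ ecceccec   [Q → e c]

S⇒eQP⇒ePeP⇒ecPeP⇒ecceP⇒ecceQcQ⇒ecceccQ⇒ecceccec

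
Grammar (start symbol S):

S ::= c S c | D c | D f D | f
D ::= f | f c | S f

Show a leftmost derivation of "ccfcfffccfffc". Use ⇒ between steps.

S ⇒ DfD ⇒ SffD ⇒ cScffD ⇒ cDfDcffD ⇒ cSffDcffD ⇒ ccScffDcffD ⇒ ccfcffDcffD ⇒ ccfcfffccffD ⇒ ccfcfffccfffc

S ⇒ DfD   [S ::= D f D]
DfD ⇒ SffD   [D ::= S f]
SffD ⇒ cScffD   [S ::= c S c]
cScffD ⇒ cDfDcffD   [S ::= D f D]
cDfDcffD ⇒ cSffDcffD   [D ::= S f]
cSffDcffD ⇒ ccScffDcffD   [S ::= c S c]
ccScffDcffD ⇒ ccfcffDcffD   [S ::= f]
ccfcffDcffD ⇒ ccfcfffccffD   [D ::= f c]
ccfcfffccffD ⇒ ccfcfffccfffc   [D ::= f c]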